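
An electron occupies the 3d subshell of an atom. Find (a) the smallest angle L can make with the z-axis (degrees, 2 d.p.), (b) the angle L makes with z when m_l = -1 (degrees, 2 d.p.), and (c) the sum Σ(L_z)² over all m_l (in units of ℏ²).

θ_min ≈ 35.26°; θ(m_l=-1) ≈ 114.09°; Σ(L_z)² = 10 ℏ²

3d means n = 3, l = 2.
cos θ_min = 2/√6, so θ_min ≈ 35.26°.
For m_l = -1: cos θ = -1/√6, θ ≈ 114.09°.
Σ m_l² = 10, so Σ(L_z)² = 10 ℏ².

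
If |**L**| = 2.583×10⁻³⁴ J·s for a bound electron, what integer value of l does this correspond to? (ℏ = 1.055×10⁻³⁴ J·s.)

In units of ℏ, |L| ≈ 2.448.
(|L|/ℏ)² = l(l+1) ≈ 5.99 ⇒ l = 2.

l = 2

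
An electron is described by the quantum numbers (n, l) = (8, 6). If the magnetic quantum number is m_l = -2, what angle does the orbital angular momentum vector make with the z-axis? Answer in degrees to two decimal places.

|L| = ℏ√(l(l+1)) = √42 ℏ.
L_z = m_l ℏ = −2ℏ.
cos θ = L_z/|L| = -2/√42, so θ ≈ 107.98°.

θ ≈ 107.98°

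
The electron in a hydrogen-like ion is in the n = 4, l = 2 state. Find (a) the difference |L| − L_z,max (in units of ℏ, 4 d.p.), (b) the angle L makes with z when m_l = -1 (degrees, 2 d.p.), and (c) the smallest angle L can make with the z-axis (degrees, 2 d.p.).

|L| − L_z,max = (√6 − 2)ℏ ≈ 0.4495ℏ.
For m_l = -1: cos θ = -1/√6, θ ≈ 114.09°.
cos θ_min = 2/√6, so θ_min ≈ 35.26°.

|L|−L_z,max ≈ 0.4495ℏ; θ(m_l=-1) ≈ 114.09°; θ_min ≈ 35.26°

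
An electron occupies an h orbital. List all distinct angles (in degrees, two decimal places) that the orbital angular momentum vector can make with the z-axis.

An h state has l = 5.
|L| = ℏ√(l(l+1)) = √30 ℏ.
cos θ = m_l/√30 for each m_l ∈ {-5, -4, -3, -2, -1, 0, 1, 2, 3, 4, 5}.

θ ∈ {24.09°, 43.09°, 56.79°, 68.58°, 79.48°, 90.00°, 100.52°, 111.42°, 123.21°, 136.91°, 155.91°}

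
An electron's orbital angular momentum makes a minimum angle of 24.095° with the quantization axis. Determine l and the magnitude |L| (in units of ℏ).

l = 5, |L| = √30 ℏ ≈ 5.477ℏ

cos θ_min = l/√(l(l+1)) = √(l/(l+1)), so l/(l+1) = cos²(24.095°) = 0.8333.
Thus l = 0.8333/(1 − 0.8333) ≈ 5.
Then |L| = ℏ√(5·6) = √30 ℏ.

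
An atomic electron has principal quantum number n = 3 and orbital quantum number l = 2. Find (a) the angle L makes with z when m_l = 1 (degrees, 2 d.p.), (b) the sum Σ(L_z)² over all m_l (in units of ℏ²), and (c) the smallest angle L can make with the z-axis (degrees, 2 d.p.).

θ(m_l=1) ≈ 65.91°; Σ(L_z)² = 10 ℏ²; θ_min ≈ 35.26°

For m_l = 1: cos θ = 1/√6, θ ≈ 65.91°.
Σ m_l² = 10, so Σ(L_z)² = 10 ℏ².
cos θ_min = 2/√6, so θ_min ≈ 35.26°.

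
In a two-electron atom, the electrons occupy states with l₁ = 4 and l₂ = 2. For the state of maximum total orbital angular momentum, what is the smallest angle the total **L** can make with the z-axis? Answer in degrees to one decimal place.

L runs from |4 − 2| = 2 to 4 + 2 = 6.
So L can be 2, 3, 4, 5, 6.
The maximum is L = 6, with |L_tot| = ℏ√(6·7) = √42 ℏ.
The minimum angle with z is arccos(6/√42) ≈ 22.2°.

θ_min ≈ 22.2°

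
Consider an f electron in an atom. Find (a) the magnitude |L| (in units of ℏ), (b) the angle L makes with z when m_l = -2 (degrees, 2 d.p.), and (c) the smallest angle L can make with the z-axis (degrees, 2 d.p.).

|L| = 2√3 ℏ ≈ 3.464ℏ; θ(m_l=-2) ≈ 125.26°; θ_min ≈ 30.00°

An f state has l = 3.
|L| = ℏ√(3·4) = 2√3 ℏ ≈ 3.464ℏ.
For m_l = -2: cos θ = -2/√12, θ ≈ 125.26°.
cos θ_min = 3/√12, so θ_min ≈ 30.00°.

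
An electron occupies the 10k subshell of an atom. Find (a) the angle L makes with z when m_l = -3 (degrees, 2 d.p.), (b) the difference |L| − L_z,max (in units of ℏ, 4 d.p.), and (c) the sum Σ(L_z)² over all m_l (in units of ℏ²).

θ(m_l=-3) ≈ 113.63°; |L|−L_z,max ≈ 0.4833ℏ; Σ(L_z)² = 280 ℏ²

10k means n = 10, l = 7.
For m_l = -3: cos θ = -3/√56, θ ≈ 113.63°.
|L| − L_z,max = (2√14 − 7)ℏ ≈ 0.4833ℏ.
Σ m_l² = 280, so Σ(L_z)² = 280 ℏ².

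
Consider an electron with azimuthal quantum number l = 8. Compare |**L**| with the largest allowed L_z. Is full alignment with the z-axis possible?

|L| = 6√2 ℏ ≈ 8.4853ℏ, while L_z,max = lℏ = 8ℏ.
Since |L| > L_z,max, the vector can never point exactly along z; the closest it comes is θ_min = arccos(8/√72) ≈ 19.5°.

No: L_z,max = 8ℏ < |L| = 6√2 ℏ ≈ 8.485ℏ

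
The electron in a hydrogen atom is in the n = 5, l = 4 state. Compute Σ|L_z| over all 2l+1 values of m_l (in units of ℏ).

m_l ∈ {-4, -3, -2, -1, 0, 1, 2, 3, 4}.
Σ|m_l| = 2·4(4+1)/2 = 20.

Σ|L_z| = 20 ℏ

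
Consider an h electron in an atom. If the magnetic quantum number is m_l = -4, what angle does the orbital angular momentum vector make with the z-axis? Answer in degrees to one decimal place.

θ ≈ 136.9°

For an h orbital, l = 5.
|L|² = l(l+1)ℏ² = 30ℏ², so |L| = √30 ℏ.
L_z = m_l ℏ = −4ℏ.
cos θ = L_z/|L| = -4/√30, so θ ≈ 136.9°.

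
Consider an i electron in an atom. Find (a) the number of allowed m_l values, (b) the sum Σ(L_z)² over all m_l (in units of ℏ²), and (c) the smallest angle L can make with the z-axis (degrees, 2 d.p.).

An i state has l = 6.
There are 2l+1 = 13 values of m_l.
Σ m_l² = 182, so Σ(L_z)² = 182 ℏ².
cos θ_min = 6/√42, so θ_min ≈ 22.21°.

13 values; Σ(L_z)² = 182 ℏ²; θ_min ≈ 22.21°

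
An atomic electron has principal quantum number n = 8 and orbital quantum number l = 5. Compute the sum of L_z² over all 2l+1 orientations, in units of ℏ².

Σ(L_z)² = 110 ℏ²

m_l runs from −5 to 5, i.e. {-5, -4, -3, -2, -1, 0, 1, 2, 3, 4, 5}.
Σ m_l² = l(l+1)(2l+1)/3 = 5·6·11/3 = 110.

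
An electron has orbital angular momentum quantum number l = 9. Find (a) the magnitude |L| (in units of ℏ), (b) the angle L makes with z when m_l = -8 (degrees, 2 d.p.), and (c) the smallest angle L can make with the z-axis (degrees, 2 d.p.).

|L| = ℏ√(9·10) = 3√10 ℏ ≈ 9.487ℏ.
For m_l = -8: cos θ = -8/√90, θ ≈ 147.49°.
cos θ_min = 9/√90, so θ_min ≈ 18.43°.

|L| = 3√10 ℏ ≈ 9.487ℏ; θ(m_l=-8) ≈ 147.49°; θ_min ≈ 18.43°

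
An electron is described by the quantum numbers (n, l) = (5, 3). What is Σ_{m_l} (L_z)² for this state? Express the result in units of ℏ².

m_l runs from −3 to 3, i.e. {-3, -2, -1, 0, 1, 2, 3}.
Summing m² from −3 to 3: Σ m_l² = 28.

Σ(L_z)² = 28 ℏ²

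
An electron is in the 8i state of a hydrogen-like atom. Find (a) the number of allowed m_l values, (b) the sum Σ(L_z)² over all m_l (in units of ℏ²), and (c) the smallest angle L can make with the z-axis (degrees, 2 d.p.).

The 8i subshell has l = 6.
There are 2l+1 = 13 values of m_l.
Σ m_l² = 182, so Σ(L_z)² = 182 ℏ².
cos θ_min = 6/√42, so θ_min ≈ 22.21°.

13 values; Σ(L_z)² = 182 ℏ²; θ_min ≈ 22.21°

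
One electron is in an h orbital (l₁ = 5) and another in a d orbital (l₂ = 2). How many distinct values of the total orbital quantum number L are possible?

Angular momentum addition gives L = |l₁ − l₂|, …, l₁ + l₂.
L ∈ {3, 4, 5, 6, 7}.
That is 5 values.

5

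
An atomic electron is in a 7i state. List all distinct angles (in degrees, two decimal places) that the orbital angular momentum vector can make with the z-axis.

7i means n = 7, l = 6.
|L|² = l(l+1)ℏ² = 42ℏ², so |L| = √42 ℏ.
cos θ = m_l/√42 for each m_l ∈ {-6, -5, -4, -3, -2, -1, 0, 1, 2, 3, 4, 5, 6}.

θ ∈ {22.21°, 39.51°, 51.89°, 62.42°, 72.02°, 81.12°, 90.00°, 98.88°, 107.98°, 117.58°, 128.11°, 140.49°, 157.79°}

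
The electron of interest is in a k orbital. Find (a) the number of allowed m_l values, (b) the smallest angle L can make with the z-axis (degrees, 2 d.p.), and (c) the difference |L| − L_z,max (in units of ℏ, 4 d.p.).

A k state has l = 7.
There are 2l+1 = 15 values of m_l.
cos θ_min = 7/√56, so θ_min ≈ 20.70°.
|L| − L_z,max = (2√14 − 7)ℏ ≈ 0.4833ℏ.

15 values; θ_min ≈ 20.70°; |L|−L_z,max ≈ 0.4833ℏ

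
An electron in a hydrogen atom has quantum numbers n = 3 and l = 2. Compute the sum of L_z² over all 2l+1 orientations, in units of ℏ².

m_l ∈ {-2, -1, 0, 1, 2}.
Summing m² from −2 to 2: Σ m_l² = 10.

Σ(L_z)² = 10 ℏ²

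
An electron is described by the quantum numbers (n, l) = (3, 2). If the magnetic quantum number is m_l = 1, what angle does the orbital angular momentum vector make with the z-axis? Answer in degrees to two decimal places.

|L| = ℏ√(l(l+1)) = √6 ℏ.
L_z = m_l ℏ = 1ℏ.
cos θ = L_z/|L| = 1/√6, so θ ≈ 65.91°.

θ ≈ 65.91°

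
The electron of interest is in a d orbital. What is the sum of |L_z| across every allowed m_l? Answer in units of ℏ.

A d state has l = 2.
m_l ∈ {-2, -1, 0, 1, 2}.
Σ|m_l| = 2·2(2+1)/2 = 6.

Σ|L_z| = 6 ℏ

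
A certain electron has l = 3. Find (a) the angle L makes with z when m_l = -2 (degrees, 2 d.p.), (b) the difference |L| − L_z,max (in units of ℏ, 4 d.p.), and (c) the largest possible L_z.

For m_l = -2: cos θ = -2/√12, θ ≈ 125.26°.
|L| − L_z,max = (2√3 − 3)ℏ ≈ 0.4641ℏ.
L_z,max = lℏ = 3ℏ.

θ(m_l=-2) ≈ 125.26°; |L|−L_z,max ≈ 0.4641ℏ; L_z,max = 3ℏ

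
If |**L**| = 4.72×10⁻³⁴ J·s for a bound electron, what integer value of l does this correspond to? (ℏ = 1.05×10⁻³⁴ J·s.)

l = 4

|L|/ℏ = (4.72×10⁻³⁴)/(1.05×10⁻³⁴) ≈ 4.495.
Set l(l+1) = 20.21; the integer solution is l = 4.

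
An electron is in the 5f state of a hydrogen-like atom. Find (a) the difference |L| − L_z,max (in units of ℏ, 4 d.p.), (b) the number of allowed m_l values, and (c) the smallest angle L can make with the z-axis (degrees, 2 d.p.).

|L|−L_z,max ≈ 0.4641ℏ; 7 values; θ_min ≈ 30.00°

For 5f, l = 3.
|L| − L_z,max = (2√3 − 3)ℏ ≈ 0.4641ℏ.
There are 2l+1 = 7 values of m_l.
cos θ_min = 3/√12, so θ_min ≈ 30.00°.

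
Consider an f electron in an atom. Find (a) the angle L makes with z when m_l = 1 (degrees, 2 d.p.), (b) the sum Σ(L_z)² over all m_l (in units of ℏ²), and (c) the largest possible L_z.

For an f orbital, l = 3.
For m_l = 1: cos θ = 1/√12, θ ≈ 73.22°.
Σ m_l² = 28, so Σ(L_z)² = 28 ℏ².
L_z,max = lℏ = 3ℏ.

θ(m_l=1) ≈ 73.22°; Σ(L_z)² = 28 ℏ²; L_z,max = 3ℏ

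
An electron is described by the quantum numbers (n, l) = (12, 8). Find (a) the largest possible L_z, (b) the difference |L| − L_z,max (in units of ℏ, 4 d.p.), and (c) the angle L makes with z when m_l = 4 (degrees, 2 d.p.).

L_z,max = lℏ = 8ℏ.
|L| − L_z,max = (6√2 − 8)ℏ ≈ 0.4853ℏ.
For m_l = 4: cos θ = 4/√72, θ ≈ 61.87°.

L_z,max = 8ℏ; |L|−L_z,max ≈ 0.4853ℏ; θ(m_l=4) ≈ 61.87°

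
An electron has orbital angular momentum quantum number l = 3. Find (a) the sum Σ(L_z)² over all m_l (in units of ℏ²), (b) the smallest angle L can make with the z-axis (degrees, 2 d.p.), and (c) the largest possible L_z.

Σ m_l² = 28, so Σ(L_z)² = 28 ℏ².
cos θ_min = 3/√12, so θ_min ≈ 30.00°.
L_z,max = lℏ = 3ℏ.

Σ(L_z)² = 28 ℏ²; θ_min ≈ 30.00°; L_z,max = 3ℏ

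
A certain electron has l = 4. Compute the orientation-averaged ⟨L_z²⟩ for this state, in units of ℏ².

m_l ∈ {-4, -3, -2, -1, 0, 1, 2, 3, 4}.
⟨L_z²⟩ = ℏ²·l(l+1)/3 = 6.667ℏ².

⟨L_z²⟩ = 6.667 ℏ²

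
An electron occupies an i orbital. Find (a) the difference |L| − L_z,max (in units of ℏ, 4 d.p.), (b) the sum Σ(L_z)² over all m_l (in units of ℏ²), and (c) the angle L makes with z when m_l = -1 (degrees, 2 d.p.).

|L|−L_z,max ≈ 0.4807ℏ; Σ(L_z)² = 182 ℏ²; θ(m_l=-1) ≈ 98.88°

The letter i corresponds to l = 6.
|L| − L_z,max = (√42 − 6)ℏ ≈ 0.4807ℏ.
Σ m_l² = 182, so Σ(L_z)² = 182 ℏ².
For m_l = -1: cos θ = -1/√42, θ ≈ 98.88°.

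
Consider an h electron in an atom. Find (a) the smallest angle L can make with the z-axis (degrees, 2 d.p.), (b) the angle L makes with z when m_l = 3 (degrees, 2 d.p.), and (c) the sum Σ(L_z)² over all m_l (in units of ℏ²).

An h state has l = 5.
cos θ_min = 5/√30, so θ_min ≈ 24.09°.
For m_l = 3: cos θ = 3/√30, θ ≈ 56.79°.
Σ m_l² = 110, so Σ(L_z)² = 110 ℏ².

θ_min ≈ 24.09°; θ(m_l=3) ≈ 56.79°; Σ(L_z)² = 110 ℏ²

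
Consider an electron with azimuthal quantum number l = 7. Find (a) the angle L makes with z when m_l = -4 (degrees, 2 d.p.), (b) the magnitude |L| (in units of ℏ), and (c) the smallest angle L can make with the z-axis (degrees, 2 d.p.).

For m_l = -4: cos θ = -4/√56, θ ≈ 122.31°.
|L| = ℏ√(7·8) = 2√14 ℏ ≈ 7.483ℏ.
cos θ_min = 7/√56, so θ_min ≈ 20.70°.

θ(m_l=-4) ≈ 122.31°; |L| = 2√14 ℏ ≈ 7.483ℏ; θ_min ≈ 20.70°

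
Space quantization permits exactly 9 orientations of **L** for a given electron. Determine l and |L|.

l = 4, |L| = 2√5 ℏ ≈ 4.472ℏ

9 = 2l + 1, so l = (9−1)/2 = 4.
|L| = ℏ√(l(l+1)) = ℏ√(4·5) = 2√5 ℏ.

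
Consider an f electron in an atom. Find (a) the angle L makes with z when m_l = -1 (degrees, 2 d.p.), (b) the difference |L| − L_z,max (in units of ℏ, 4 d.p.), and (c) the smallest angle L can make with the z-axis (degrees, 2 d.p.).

For an f orbital, l = 3.
For m_l = -1: cos θ = -1/√12, θ ≈ 106.78°.
|L| − L_z,max = (2√3 − 3)ℏ ≈ 0.4641ℏ.
cos θ_min = 3/√12, so θ_min ≈ 30.00°.

θ(m_l=-1) ≈ 106.78°; |L|−L_z,max ≈ 0.4641ℏ; θ_min ≈ 30.00°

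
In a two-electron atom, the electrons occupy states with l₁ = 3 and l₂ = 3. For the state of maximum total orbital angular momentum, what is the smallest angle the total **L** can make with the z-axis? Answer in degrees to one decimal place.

θ_min ≈ 22.2°

L runs from |3 − 3| = 0 to 3 + 3 = 6.
L ∈ {0, 1, 2, 3, 4, 5, 6}.
The maximum is L = 6, with |L_tot| = ℏ√(6·7) = √42 ℏ.
The minimum angle with z is arccos(6/√42) ≈ 22.2°.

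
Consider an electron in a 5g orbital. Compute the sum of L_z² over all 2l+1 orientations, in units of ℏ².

5g means n = 5, l = 4.
m_l ∈ {-4, -3, -2, -1, 0, 1, 2, 3, 4}.
Summing m² from −4 to 4: Σ m_l² = 60.

Σ(L_z)² = 60 ℏ²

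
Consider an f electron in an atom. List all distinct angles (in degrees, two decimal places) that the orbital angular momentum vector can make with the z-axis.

θ ∈ {30.00°, 54.74°, 73.22°, 90.00°, 106.78°, 125.26°, 150.00°}

F corresponds to l = 3.
|L|² = l(l+1)ℏ² = 12ℏ², so |L| = 2√3 ℏ.
cos θ = m_l/√12 for each m_l ∈ {-3, -2, -1, 0, 1, 2, 3}.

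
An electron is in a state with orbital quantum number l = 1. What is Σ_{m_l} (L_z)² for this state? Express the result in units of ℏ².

Σ(L_z)² = 2 ℏ²

m_l ∈ {-1, 0, 1}.
Σ m_l² = 2·(1) = 2.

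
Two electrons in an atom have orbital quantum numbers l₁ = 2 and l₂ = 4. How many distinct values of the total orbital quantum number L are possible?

5

The total orbital quantum number L ranges from |l₁ − l₂| to l₁ + l₂ in integer steps.
Allowed values: L = 2, 3, 4, 5, 6.
That is 5 values.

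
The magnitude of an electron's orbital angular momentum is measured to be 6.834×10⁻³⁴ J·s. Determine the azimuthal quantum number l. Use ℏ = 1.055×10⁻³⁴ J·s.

In units of ℏ, |L| ≈ 6.478.
Set l(l+1) = 41.96; the integer solution is l = 6.

l = 6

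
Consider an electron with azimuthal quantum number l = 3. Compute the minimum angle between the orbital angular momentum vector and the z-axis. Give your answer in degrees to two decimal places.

|L|² = l(l+1)ℏ² = 12ℏ², so |L| = 2√3 ℏ.
The smallest angle corresponds to the largest L_z, i.e. m_l = l = 3, giving L_z = 3ℏ.
cos θ_min = 3/√12, so θ_min ≈ 30.00°.

θ_min ≈ 30.00°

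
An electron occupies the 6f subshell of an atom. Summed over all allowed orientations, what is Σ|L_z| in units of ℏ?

Σ|L_z| = 12 ℏ

For 6f, l = 3.
The allowed m_l values are -3, -2, -1, 0, 1, 2, 3.
Σ|m_l| = 2·3(3+1)/2 = 12.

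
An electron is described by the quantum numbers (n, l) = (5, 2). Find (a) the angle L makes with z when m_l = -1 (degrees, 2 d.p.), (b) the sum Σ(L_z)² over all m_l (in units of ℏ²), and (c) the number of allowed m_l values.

For m_l = -1: cos θ = -1/√6, θ ≈ 114.09°.
Σ m_l² = 10, so Σ(L_z)² = 10 ℏ².
There are 2l+1 = 5 values of m_l.

θ(m_l=-1) ≈ 114.09°; Σ(L_z)² = 10 ℏ²; 5 values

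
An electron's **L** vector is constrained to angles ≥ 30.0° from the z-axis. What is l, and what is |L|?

l = 3, |L| = 2√3 ℏ ≈ 3.464ℏ

At minimum angle, m_l = l, so cos θ = l/√(l(l+1)); cos²θ = l/(l+1) = 0.7500.
l = cos²θ/sin²θ ≈ 3.
Then |L| = ℏ√(3·4) = 2√3 ℏ.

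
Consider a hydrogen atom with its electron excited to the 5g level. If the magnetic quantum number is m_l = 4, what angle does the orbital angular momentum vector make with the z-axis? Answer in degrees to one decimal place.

θ ≈ 26.6°

The 5g level has l = 4.
|L| = √(l(l+1)) ℏ = 2√5 ℏ.
L_z = m_l ℏ = 4ℏ.
cos θ = L_z/|L| = 4/√20, so θ ≈ 26.6°.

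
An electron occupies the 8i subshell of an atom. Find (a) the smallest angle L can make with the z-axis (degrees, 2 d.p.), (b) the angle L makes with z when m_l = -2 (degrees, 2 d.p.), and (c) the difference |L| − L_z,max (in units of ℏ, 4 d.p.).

The 8i subshell has l = 6.
cos θ_min = 6/√42, so θ_min ≈ 22.21°.
For m_l = -2: cos θ = -2/√42, θ ≈ 107.98°.
|L| − L_z,max = (√42 − 6)ℏ ≈ 0.4807ℏ.

θ_min ≈ 22.21°; θ(m_l=-2) ≈ 107.98°; |L|−L_z,max ≈ 0.4807ℏ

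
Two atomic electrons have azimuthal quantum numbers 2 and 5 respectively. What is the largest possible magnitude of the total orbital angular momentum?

Angular momentum addition gives L = |l₁ − l₂|, …, l₁ + l₂.
L ∈ {3, 4, 5, 6, 7}.
The largest magnitude corresponds to L = 7: |L_tot| = ℏ√(7·8) = 2√14 ℏ.

|L_tot|_max = 2√14 ℏ ≈ 7.483ℏ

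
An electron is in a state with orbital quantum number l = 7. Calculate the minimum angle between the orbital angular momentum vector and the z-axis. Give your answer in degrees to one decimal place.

|L| = √(l(l+1)) ℏ = 2√14 ℏ.
The smallest angle corresponds to the largest L_z, i.e. m_l = l = 7, giving L_z = 7ℏ.
cos θ_min = 7/√56, so θ_min ≈ 20.7°.

θ_min ≈ 20.7°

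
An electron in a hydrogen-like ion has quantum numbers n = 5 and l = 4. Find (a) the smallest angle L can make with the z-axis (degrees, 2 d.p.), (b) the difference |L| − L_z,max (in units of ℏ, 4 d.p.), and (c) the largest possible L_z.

θ_min ≈ 26.57°; |L|−L_z,max ≈ 0.4721ℏ; L_z,max = 4ℏ

cos θ_min = 4/√20, so θ_min ≈ 26.57°.
|L| − L_z,max = (2√5 − 4)ℏ ≈ 0.4721ℏ.
L_z,max = lℏ = 4ℏ.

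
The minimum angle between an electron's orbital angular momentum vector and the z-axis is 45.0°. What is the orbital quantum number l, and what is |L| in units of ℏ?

cos θ_min = l/√(l(l+1)) = √(l/(l+1)), so l/(l+1) = cos²(45.0°) = 0.5000.
Solving: l = 1.
Then |L| = ℏ√(1·2) = √2 ℏ.

l = 1, |L| = √2 ℏ ≈ 1.414ℏ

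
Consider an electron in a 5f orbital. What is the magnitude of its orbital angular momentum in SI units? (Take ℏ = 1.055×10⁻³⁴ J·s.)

The 5f subshell has l = 3.
|L| = ℏ√(l(l+1)) = ℏ√(3·4) = 2√3 ℏ
Numerically, |L| = 3.464 × (1.055×10⁻³⁴ J·s) = 3.655×10⁻³⁴ J·s.

|L| = 3.655×10⁻³⁴ J·s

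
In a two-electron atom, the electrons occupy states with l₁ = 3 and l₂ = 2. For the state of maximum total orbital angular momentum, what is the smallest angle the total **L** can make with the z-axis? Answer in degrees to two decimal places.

Angular momentum addition gives L = |l₁ − l₂|, …, l₁ + l₂.
So L can be 1, 2, 3, 4, 5.
The maximum is L = 5, with |L_tot| = ℏ√(5·6) = √30 ℏ.
The minimum angle with z is arccos(5/√30) ≈ 24.09°.

θ_min ≈ 24.09°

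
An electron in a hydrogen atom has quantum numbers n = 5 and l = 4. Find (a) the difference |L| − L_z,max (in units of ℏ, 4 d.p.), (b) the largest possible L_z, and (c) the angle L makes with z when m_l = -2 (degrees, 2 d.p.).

|L| − L_z,max = (2√5 − 4)ℏ ≈ 0.4721ℏ.
L_z,max = lℏ = 4ℏ.
For m_l = -2: cos θ = -2/√20, θ ≈ 116.57°.

|L|−L_z,max ≈ 0.4721ℏ; L_z,max = 4ℏ; θ(m_l=-2) ≈ 116.57°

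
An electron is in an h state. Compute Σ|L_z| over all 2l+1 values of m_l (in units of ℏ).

An h state has l = 5.
m_l ∈ {-5, -4, -3, -2, -1, 0, 1, 2, 3, 4, 5}.
Σ|m_l| = l(l+1) = 30.

Σ|L_z| = 30 ℏ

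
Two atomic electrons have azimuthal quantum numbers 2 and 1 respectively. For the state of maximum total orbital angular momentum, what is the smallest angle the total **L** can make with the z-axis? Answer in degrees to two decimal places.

Angular momentum addition gives L = |l₁ − l₂|, …, l₁ + l₂.
L ∈ {1, 2, 3}.
The maximum is L = 3, with |L_tot| = ℏ√(3·4) = 2√3 ℏ.
The minimum angle with z is arccos(3/√12) ≈ 30.00°.

θ_min ≈ 30.00°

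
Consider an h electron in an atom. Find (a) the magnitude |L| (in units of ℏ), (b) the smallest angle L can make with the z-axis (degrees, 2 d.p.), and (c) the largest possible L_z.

|L| = √30 ℏ ≈ 5.477ℏ; θ_min ≈ 24.09°; L_z,max = 5ℏ

The letter h corresponds to l = 5.
|L| = ℏ√(5·6) = √30 ℏ ≈ 5.477ℏ.
cos θ_min = 5/√30, so θ_min ≈ 24.09°.
L_z,max = lℏ = 5ℏ.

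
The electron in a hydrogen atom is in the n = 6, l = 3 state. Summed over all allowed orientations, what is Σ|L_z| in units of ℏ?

m_l runs from −3 to 3, i.e. {-3, -2, -1, 0, 1, 2, 3}.
Σ|m_l| = 2·3(3+1)/2 = 12.

Σ|L_z| = 12 ℏ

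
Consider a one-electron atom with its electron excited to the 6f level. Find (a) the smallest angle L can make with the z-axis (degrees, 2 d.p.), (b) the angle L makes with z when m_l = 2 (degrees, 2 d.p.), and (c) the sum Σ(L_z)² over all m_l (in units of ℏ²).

The 6f level has l = 3.
cos θ_min = 3/√12, so θ_min ≈ 30.00°.
For m_l = 2: cos θ = 2/√12, θ ≈ 54.74°.
Σ m_l² = 28, so Σ(L_z)² = 28 ℏ².

θ_min ≈ 30.00°; θ(m_l=2) ≈ 54.74°; Σ(L_z)² = 28 ℏ²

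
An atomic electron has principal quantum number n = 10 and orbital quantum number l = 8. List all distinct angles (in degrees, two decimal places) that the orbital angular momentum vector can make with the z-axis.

|L| = √(l(l+1)) ℏ = 6√2 ℏ.
cos θ = m_l/√72 for each m_l ∈ {-8, -7, -6, -5, -4, -3, -2, -1, 0, 1, 2, 3, 4, 5, 6, 7, 8}.

θ ∈ {19.47°, 34.42°, 45.00°, 53.90°, 61.87°, 69.30°, 76.37°, 83.23°, 90.00°, 96.77°, 103.63°, 110.70°, 118.13°, 126.10°, 135.00°, 145.58°, 160.53°}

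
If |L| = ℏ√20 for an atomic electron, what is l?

l = 4

(|L|/ℏ)² = l(l+1) = 20.
The positive root is l = 4.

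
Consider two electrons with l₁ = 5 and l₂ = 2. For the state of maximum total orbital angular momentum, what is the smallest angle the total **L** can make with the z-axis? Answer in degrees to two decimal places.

L runs from |5 − 2| = 3 to 5 + 2 = 7.
Allowed values: L = 3, 4, 5, 6, 7.
The maximum is L = 7, with |L_tot| = ℏ√(7·8) = 2√14 ℏ.
The minimum angle with z is arccos(7/√56) ≈ 20.70°.

θ_min ≈ 20.70°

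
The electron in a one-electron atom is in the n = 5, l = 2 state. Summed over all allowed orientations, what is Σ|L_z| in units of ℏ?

The allowed m_l values are -2, -1, 0, 1, 2.
Σ|m_l| = 2·2(2+1)/2 = 6.

Σ|L_z| = 6 ℏ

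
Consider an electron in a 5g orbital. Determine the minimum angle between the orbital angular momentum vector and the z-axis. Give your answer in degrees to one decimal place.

5g means n = 5, l = 4.
|L| = ℏ√(l(l+1)) = 2√5 ℏ.
The smallest angle corresponds to the largest L_z, i.e. m_l = l = 4, giving L_z = 4ℏ.
cos θ_min = 4/√20, so θ_min ≈ 26.6°.

θ_min ≈ 26.6°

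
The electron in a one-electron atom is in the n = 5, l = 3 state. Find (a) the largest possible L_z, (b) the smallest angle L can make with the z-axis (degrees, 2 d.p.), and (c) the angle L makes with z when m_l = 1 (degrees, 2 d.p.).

L_z,max = 3ℏ; θ_min ≈ 30.00°; θ(m_l=1) ≈ 73.22°

L_z,max = lℏ = 3ℏ.
cos θ_min = 3/√12, so θ_min ≈ 30.00°.
For m_l = 1: cos θ = 1/√12, θ ≈ 73.22°.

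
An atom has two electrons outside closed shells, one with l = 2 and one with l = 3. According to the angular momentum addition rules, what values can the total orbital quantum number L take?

L = 1, 2, 3, 4, 5

Angular momentum addition gives L = |l₁ − l₂|, …, l₁ + l₂.
L ∈ {1, 2, 3, 4, 5}.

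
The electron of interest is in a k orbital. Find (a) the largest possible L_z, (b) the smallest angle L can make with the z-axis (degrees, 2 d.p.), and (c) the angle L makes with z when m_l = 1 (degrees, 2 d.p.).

The letter k corresponds to l = 7.
L_z,max = lℏ = 7ℏ.
cos θ_min = 7/√56, so θ_min ≈ 20.70°.
For m_l = 1: cos θ = 1/√56, θ ≈ 82.32°.

L_z,max = 7ℏ; θ_min ≈ 20.70°; θ(m_l=1) ≈ 82.32°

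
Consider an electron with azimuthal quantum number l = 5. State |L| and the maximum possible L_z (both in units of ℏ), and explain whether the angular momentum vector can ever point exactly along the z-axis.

|L| = √30 ℏ ≈ 5.4772ℏ, while L_z,max = lℏ = 5ℏ.
Since |L| > L_z,max, the vector can never point exactly along z; the closest it comes is θ_min = arccos(5/√30) ≈ 24.1°.

No: L_z,max = 5ℏ < |L| = √30 ℏ ≈ 5.477ℏ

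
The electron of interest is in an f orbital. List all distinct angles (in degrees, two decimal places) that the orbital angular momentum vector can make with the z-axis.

For an f orbital, l = 3.
|L| = √(l(l+1)) ℏ = 2√3 ℏ.
cos θ = m_l/√12 for each m_l ∈ {-3, -2, -1, 0, 1, 2, 3}.

θ ∈ {30.00°, 54.74°, 73.22°, 90.00°, 106.78°, 125.26°, 150.00°}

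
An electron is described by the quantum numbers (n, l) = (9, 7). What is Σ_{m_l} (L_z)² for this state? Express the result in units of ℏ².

Σ(L_z)² = 280 ℏ²

m_l runs from −7 to 7, i.e. {-7, -6, -5, -4, -3, -2, -1, 0, 1, 2, 3, 4, 5, 6, 7}.
Σ m_l² = 2·(1 + 4 + 9 + 16 + 25 + 36 + 49) = 280.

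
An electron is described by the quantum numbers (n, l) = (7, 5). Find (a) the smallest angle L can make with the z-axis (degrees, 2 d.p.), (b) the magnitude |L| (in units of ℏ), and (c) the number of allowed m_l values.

θ_min ≈ 24.09°; |L| = √30 ℏ ≈ 5.477ℏ; 11 values

cos θ_min = 5/√30, so θ_min ≈ 24.09°.
|L| = ℏ√(5·6) = √30 ℏ ≈ 5.477ℏ.
There are 2l+1 = 11 values of m_l.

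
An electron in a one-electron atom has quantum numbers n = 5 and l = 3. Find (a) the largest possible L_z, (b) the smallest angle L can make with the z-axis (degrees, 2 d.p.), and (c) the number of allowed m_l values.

L_z,max = lℏ = 3ℏ.
cos θ_min = 3/√12, so θ_min ≈ 30.00°.
There are 2l+1 = 7 values of m_l.

L_z,max = 3ℏ; θ_min ≈ 30.00°; 7 values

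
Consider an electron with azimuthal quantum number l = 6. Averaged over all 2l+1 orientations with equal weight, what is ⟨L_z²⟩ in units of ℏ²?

m_l ∈ {-6, -5, -4, -3, -2, -1, 0, 1, 2, 3, 4, 5, 6}.
⟨L_z²⟩ = ℏ²·(Σ m_l²)/(2l+1) = ℏ²·182/13 = 14ℏ².

⟨L_z²⟩ = 14 ℏ²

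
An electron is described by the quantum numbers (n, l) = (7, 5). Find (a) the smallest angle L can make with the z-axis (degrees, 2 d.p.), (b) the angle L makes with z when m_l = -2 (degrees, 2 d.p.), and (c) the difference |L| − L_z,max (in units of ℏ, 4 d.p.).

cos θ_min = 5/√30, so θ_min ≈ 24.09°.
For m_l = -2: cos θ = -2/√30, θ ≈ 111.42°.
|L| − L_z,max = (√30 − 5)ℏ ≈ 0.4772ℏ.

θ_min ≈ 24.09°; θ(m_l=-2) ≈ 111.42°; |L|−L_z,max ≈ 0.4772ℏ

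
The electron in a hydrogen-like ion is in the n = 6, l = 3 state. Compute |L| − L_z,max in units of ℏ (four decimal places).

|L| − L_z,max ≈ 0.4641ℏ

|L| = 2√3 ℏ ≈ 3.4641ℏ, while L_z,max = lℏ = 3ℏ.
The difference is (2√3 − 3)ℏ ≈ 0.4641ℏ.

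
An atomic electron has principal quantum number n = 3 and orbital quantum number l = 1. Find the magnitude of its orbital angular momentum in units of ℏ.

|L| = √2 ℏ ≈ 1.414ℏ

|L| = ℏ√(l(l+1)) = ℏ√(1·2) = √2 ℏ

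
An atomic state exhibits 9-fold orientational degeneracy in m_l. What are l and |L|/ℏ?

l = 4, |L| = 2√5 ℏ ≈ 4.472ℏ

9 = 2l + 1, so l = (9−1)/2 = 4.
Then |L| = √(l(l+1)) ℏ = 2√5 ℏ.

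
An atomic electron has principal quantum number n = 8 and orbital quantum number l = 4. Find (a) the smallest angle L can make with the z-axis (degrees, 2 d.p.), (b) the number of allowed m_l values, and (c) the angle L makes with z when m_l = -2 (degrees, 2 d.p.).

θ_min ≈ 26.57°; 9 values; θ(m_l=-2) ≈ 116.57°

cos θ_min = 4/√20, so θ_min ≈ 26.57°.
There are 2l+1 = 9 values of m_l.
For m_l = -2: cos θ = -2/√20, θ ≈ 116.57°.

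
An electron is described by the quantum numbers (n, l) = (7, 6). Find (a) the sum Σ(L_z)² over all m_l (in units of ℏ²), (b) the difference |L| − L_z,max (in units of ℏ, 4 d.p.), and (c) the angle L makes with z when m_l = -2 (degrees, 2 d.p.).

Σ(L_z)² = 182 ℏ²; |L|−L_z,max ≈ 0.4807ℏ; θ(m_l=-2) ≈ 107.98°

Σ m_l² = 182, so Σ(L_z)² = 182 ℏ².
|L| − L_z,max = (√42 − 6)ℏ ≈ 0.4807ℏ.
For m_l = -2: cos θ = -2/√42, θ ≈ 107.98°.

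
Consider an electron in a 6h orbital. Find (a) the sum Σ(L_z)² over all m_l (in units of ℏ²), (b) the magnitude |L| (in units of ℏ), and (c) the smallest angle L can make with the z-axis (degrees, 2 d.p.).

Σ(L_z)² = 110 ℏ²; |L| = √30 ℏ ≈ 5.477ℏ; θ_min ≈ 24.09°

6h means n = 6, l = 5.
Σ m_l² = 110, so Σ(L_z)² = 110 ℏ².
|L| = ℏ√(5·6) = √30 ℏ ≈ 5.477ℏ.
cos θ_min = 5/√30, so θ_min ≈ 24.09°.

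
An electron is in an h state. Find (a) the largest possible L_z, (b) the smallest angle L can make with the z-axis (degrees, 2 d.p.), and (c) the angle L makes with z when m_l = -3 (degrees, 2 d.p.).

An h state has l = 5.
L_z,max = lℏ = 5ℏ.
cos θ_min = 5/√30, so θ_min ≈ 24.09°.
For m_l = -3: cos θ = -3/√30, θ ≈ 123.21°.

L_z,max = 5ℏ; θ_min ≈ 24.09°; θ(m_l=-3) ≈ 123.21°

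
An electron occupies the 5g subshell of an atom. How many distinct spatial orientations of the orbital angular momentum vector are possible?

5g means n = 5, l = 4.
The number of m_l values is 2l + 1 = 2·4 + 1 = 9.

9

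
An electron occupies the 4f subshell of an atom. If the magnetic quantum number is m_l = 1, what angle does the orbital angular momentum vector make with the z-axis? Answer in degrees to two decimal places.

4f means n = 4, l = 3.
|L|² = l(l+1)ℏ² = 12ℏ², so |L| = 2√3 ℏ.
L_z = m_l ℏ = 1ℏ.
cos θ = L_z/|L| = 1/√12, so θ ≈ 73.22°.

θ ≈ 73.22°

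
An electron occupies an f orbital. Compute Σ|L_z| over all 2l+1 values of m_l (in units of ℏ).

F corresponds to l = 3.
The allowed m_l values are -3, -2, -1, 0, 1, 2, 3.
Σ|m_l| = l(l+1) = 12.

Σ|L_z| = 12 ℏ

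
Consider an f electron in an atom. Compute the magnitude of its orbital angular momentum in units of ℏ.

|L| = 2√3 ℏ ≈ 3.464ℏ

F corresponds to l = 3.
|L| = ℏ√(l(l+1)) = ℏ√(3·4) = 2√3 ℏ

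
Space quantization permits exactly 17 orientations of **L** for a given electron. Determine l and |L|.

l = 8, |L| = 6√2 ℏ ≈ 8.485ℏ

17 = 2l + 1, so l = (17−1)/2 = 8.
|L| = ℏ√(l(l+1)) = ℏ√(8·9) = 6√2 ℏ.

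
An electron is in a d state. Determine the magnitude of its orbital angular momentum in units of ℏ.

|L| = √6 ℏ ≈ 2.449ℏ

A d state has l = 2.
|L| = ℏ√(l(l+1)) = ℏ√(2·3) = √6 ℏ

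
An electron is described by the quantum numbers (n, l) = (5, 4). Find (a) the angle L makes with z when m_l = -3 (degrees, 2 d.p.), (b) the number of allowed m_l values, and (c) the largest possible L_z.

For m_l = -3: cos θ = -3/√20, θ ≈ 132.13°.
There are 2l+1 = 9 values of m_l.
L_z,max = lℏ = 4ℏ.

θ(m_l=-3) ≈ 132.13°; 9 values; L_z,max = 4ℏ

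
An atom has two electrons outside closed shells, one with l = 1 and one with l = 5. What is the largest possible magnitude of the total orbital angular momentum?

|L_tot|_max = √42 ℏ ≈ 6.481ℏ

By the triangle rule, |l₁ − l₂| ≤ L ≤ l₁ + l₂.
L ∈ {4, 5, 6}.
The largest magnitude corresponds to L = 6: |L_tot| = ℏ√(6·7) = √42 ℏ.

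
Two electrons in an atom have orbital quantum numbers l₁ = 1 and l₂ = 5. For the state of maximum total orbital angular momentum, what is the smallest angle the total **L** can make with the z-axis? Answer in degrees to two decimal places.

Angular momentum addition gives L = |l₁ − l₂|, …, l₁ + l₂.
L ∈ {4, 5, 6}.
The maximum is L = 6, with |L_tot| = ℏ√(6·7) = √42 ℏ.
The minimum angle with z is arccos(6/√42) ≈ 22.21°.

θ_min ≈ 22.21°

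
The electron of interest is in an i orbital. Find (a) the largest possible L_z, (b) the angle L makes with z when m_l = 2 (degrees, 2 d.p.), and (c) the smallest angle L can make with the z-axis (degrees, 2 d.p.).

L_z,max = 6ℏ; θ(m_l=2) ≈ 72.02°; θ_min ≈ 22.21°

I corresponds to l = 6.
L_z,max = lℏ = 6ℏ.
For m_l = 2: cos θ = 2/√42, θ ≈ 72.02°.
cos θ_min = 6/√42, so θ_min ≈ 22.21°.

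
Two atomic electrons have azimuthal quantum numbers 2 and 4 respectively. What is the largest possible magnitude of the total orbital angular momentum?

|L_tot|_max = √42 ℏ ≈ 6.481ℏ

Angular momentum addition gives L = |l₁ − l₂|, …, l₁ + l₂.
So L can be 2, 3, 4, 5, 6.
The largest magnitude corresponds to L = 6: |L_tot| = ℏ√(6·7) = √42 ℏ.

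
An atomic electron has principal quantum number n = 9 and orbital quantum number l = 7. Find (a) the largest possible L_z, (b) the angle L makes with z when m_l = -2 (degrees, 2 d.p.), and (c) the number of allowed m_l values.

L_z,max = lℏ = 7ℏ.
For m_l = -2: cos θ = -2/√56, θ ≈ 105.50°.
There are 2l+1 = 15 values of m_l.

L_z,max = 7ℏ; θ(m_l=-2) ≈ 105.50°; 15 values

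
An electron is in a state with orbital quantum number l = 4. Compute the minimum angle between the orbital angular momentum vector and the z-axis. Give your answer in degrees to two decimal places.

|L| = √(l(l+1)) ℏ = 2√5 ℏ.
The smallest angle corresponds to the largest L_z, i.e. m_l = l = 4, giving L_z = 4ℏ.
cos θ_min = 4/√20, so θ_min ≈ 26.57°.

θ_min ≈ 26.57°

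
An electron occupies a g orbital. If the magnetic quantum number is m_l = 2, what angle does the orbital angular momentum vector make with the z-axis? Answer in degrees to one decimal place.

θ ≈ 63.4°

For a g orbital, l = 4.
|L| = √(l(l+1)) ℏ = 2√5 ℏ.
L_z = m_l ℏ = 2ℏ.
cos θ = L_z/|L| = 2/√20, so θ ≈ 63.4°.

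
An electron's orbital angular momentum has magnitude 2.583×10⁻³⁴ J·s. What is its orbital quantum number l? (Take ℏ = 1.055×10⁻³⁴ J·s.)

l = 2

|L|/ℏ = (2.583×10⁻³⁴)/(1.055×10⁻³⁴) ≈ 2.448.
l(l+1) ≈ 2.448² ≈ 5.99, so l = 2.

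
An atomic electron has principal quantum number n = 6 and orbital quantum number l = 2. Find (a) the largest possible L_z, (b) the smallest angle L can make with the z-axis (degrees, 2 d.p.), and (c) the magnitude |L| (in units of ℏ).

L_z,max = 2ℏ; θ_min ≈ 35.26°; |L| = √6 ℏ ≈ 2.449ℏ

L_z,max = lℏ = 2ℏ.
cos θ_min = 2/√6, so θ_min ≈ 35.26°.
|L| = ℏ√(2·3) = √6 ℏ ≈ 2.449ℏ.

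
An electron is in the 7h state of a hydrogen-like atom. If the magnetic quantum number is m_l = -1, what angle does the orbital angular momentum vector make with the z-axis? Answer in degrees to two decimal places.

θ ≈ 100.52°

The 7h subshell has l = 5.
|L| = √(l(l+1)) ℏ = √30 ℏ.
L_z = m_l ℏ = −1ℏ.
cos θ = L_z/|L| = -1/√30, so θ ≈ 100.52°.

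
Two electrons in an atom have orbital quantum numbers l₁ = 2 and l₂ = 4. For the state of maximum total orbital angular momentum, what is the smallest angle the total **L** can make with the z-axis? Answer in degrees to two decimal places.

L runs from |2 − 4| = 2 to 2 + 4 = 6.
So L can be 2, 3, 4, 5, 6.
The maximum is L = 6, with |L_tot| = ℏ√(6·7) = √42 ℏ.
The minimum angle with z is arccos(6/√42) ≈ 22.21°.

θ_min ≈ 22.21°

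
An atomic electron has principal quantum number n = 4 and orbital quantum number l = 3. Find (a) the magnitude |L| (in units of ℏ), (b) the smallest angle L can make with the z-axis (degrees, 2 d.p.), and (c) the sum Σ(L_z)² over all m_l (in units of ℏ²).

|L| = ℏ√(3·4) = 2√3 ℏ ≈ 3.464ℏ.
cos θ_min = 3/√12, so θ_min ≈ 30.00°.
Σ m_l² = 28, so Σ(L_z)² = 28 ℏ².

|L| = 2√3 ℏ ≈ 3.464ℏ; θ_min ≈ 30.00°; Σ(L_z)² = 28 ℏ²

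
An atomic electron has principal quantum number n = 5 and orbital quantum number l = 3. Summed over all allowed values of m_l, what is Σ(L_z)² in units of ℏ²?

m_l runs from −3 to 3, i.e. {-3, -2, -1, 0, 1, 2, 3}.
Σ m_l² = 2·(1 + 4 + 9) = 28.

Σ(L_z)² = 28 ℏ²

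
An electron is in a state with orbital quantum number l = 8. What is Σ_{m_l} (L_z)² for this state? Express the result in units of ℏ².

Σ(L_z)² = 408 ℏ²

The allowed m_l values are -8, -7, -6, -5, -4, -3, -2, -1, 0, 1, 2, 3, 4, 5, 6, 7, 8.
Σ m_l² = 2·(1 + 4 + 9 + 16 + 25 + 36 + 49 + 64) = 408.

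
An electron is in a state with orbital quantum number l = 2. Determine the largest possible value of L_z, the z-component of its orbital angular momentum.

L_z,max = 2ℏ

L_z = m_l ℏ with m_l ∈ {−2, …, 2}; the maximum is m_l = 2.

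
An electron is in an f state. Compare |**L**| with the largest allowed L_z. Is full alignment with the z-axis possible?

For an f orbital, l = 3.
|L| = 2√3 ℏ ≈ 3.4641ℏ, while L_z,max = lℏ = 3ℏ.
Since |L| > L_z,max, the vector can never point exactly along z; the closest it comes is θ_min = arccos(3/√12) ≈ 30.0°.

No: L_z,max = 3ℏ < |L| = 2√3 ℏ ≈ 3.464ℏ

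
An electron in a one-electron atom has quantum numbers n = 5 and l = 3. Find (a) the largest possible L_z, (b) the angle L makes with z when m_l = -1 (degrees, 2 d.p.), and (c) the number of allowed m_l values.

L_z,max = 3ℏ; θ(m_l=-1) ≈ 106.78°; 7 values

L_z,max = lℏ = 3ℏ.
For m_l = -1: cos θ = -1/√12, θ ≈ 106.78°.
There are 2l+1 = 7 values of m_l.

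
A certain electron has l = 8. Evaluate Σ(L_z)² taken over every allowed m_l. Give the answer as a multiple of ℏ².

m_l ∈ {-8, -7, -6, -5, -4, -3, -2, -1, 0, 1, 2, 3, 4, 5, 6, 7, 8}.
Σ m_l² = l(l+1)(2l+1)/3 = 8·9·17/3 = 408.

Σ(L_z)² = 408 ℏ²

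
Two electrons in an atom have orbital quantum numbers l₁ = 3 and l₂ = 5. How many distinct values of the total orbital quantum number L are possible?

The total orbital quantum number L ranges from |l₁ − l₂| to l₁ + l₂ in integer steps.
So L can be 2, 3, 4, 5, 6, 7, 8.
That is 7 values.

7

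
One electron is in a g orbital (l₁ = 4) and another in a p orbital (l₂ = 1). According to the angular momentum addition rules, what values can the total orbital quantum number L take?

L = 3, 4, 5

Angular momentum addition gives L = |l₁ − l₂|, …, l₁ + l₂.
L ∈ {3, 4, 5}.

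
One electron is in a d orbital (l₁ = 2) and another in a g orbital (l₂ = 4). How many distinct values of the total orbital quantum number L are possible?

5

L runs from |2 − 4| = 2 to 2 + 4 = 6.
Allowed values: L = 2, 3, 4, 5, 6.
That is 5 values.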